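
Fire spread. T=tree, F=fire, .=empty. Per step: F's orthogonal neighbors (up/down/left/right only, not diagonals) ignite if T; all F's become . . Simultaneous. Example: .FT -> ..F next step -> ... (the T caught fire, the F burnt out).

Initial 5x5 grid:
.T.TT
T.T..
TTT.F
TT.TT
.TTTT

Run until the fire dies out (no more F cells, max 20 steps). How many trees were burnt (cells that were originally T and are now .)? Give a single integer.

Step 1: +1 fires, +1 burnt (F count now 1)
Step 2: +2 fires, +1 burnt (F count now 2)
Step 3: +1 fires, +2 burnt (F count now 1)
Step 4: +1 fires, +1 burnt (F count now 1)
Step 5: +1 fires, +1 burnt (F count now 1)
Step 6: +1 fires, +1 burnt (F count now 1)
Step 7: +2 fires, +1 burnt (F count now 2)
Step 8: +2 fires, +2 burnt (F count now 2)
Step 9: +2 fires, +2 burnt (F count now 2)
Step 10: +0 fires, +2 burnt (F count now 0)
Fire out after step 10
Initially T: 16, now '.': 22
Total burnt (originally-T cells now '.'): 13

Answer: 13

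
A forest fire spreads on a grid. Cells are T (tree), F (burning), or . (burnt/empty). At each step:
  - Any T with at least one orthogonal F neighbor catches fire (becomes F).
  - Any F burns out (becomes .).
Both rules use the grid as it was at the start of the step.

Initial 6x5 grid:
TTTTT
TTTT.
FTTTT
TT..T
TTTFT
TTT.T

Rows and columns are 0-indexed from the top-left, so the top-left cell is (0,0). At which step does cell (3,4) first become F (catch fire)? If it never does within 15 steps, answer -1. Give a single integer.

Step 1: cell (3,4)='T' (+5 fires, +2 burnt)
Step 2: cell (3,4)='F' (+9 fires, +5 burnt)
  -> target ignites at step 2
Step 3: cell (3,4)='.' (+6 fires, +9 burnt)
Step 4: cell (3,4)='.' (+2 fires, +6 burnt)
Step 5: cell (3,4)='.' (+1 fires, +2 burnt)
Step 6: cell (3,4)='.' (+1 fires, +1 burnt)
Step 7: cell (3,4)='.' (+0 fires, +1 burnt)
  fire out at step 7

2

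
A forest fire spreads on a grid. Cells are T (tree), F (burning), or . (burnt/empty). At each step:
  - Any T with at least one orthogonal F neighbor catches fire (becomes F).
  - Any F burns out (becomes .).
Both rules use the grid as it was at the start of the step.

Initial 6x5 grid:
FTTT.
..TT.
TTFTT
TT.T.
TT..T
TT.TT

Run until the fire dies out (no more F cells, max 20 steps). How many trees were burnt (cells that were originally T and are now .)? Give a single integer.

Step 1: +4 fires, +2 burnt (F count now 4)
Step 2: +6 fires, +4 burnt (F count now 6)
Step 3: +3 fires, +6 burnt (F count now 3)
Step 4: +2 fires, +3 burnt (F count now 2)
Step 5: +1 fires, +2 burnt (F count now 1)
Step 6: +0 fires, +1 burnt (F count now 0)
Fire out after step 6
Initially T: 19, now '.': 27
Total burnt (originally-T cells now '.'): 16

Answer: 16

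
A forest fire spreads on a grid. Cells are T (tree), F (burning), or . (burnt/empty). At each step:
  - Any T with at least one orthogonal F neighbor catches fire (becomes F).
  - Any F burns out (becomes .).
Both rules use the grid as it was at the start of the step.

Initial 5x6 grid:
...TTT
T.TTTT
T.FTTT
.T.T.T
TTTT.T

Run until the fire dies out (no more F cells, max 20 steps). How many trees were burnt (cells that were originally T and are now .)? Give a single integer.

Answer: 18

Derivation:
Step 1: +2 fires, +1 burnt (F count now 2)
Step 2: +3 fires, +2 burnt (F count now 3)
Step 3: +4 fires, +3 burnt (F count now 4)
Step 4: +4 fires, +4 burnt (F count now 4)
Step 5: +3 fires, +4 burnt (F count now 3)
Step 6: +2 fires, +3 burnt (F count now 2)
Step 7: +0 fires, +2 burnt (F count now 0)
Fire out after step 7
Initially T: 20, now '.': 28
Total burnt (originally-T cells now '.'): 18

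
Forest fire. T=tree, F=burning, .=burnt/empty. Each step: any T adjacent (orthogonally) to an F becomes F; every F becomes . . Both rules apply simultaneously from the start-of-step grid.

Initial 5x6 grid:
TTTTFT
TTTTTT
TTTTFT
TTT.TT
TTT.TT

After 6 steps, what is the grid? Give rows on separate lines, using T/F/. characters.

Step 1: 6 trees catch fire, 2 burn out
  TTTF.F
  TTTTFT
  TTTF.F
  TTT.FT
  TTT.TT
Step 2: 6 trees catch fire, 6 burn out
  TTF...
  TTTF.F
  TTF...
  TTT..F
  TTT.FT
Step 3: 5 trees catch fire, 6 burn out
  TF....
  TTF...
  TF....
  TTF...
  TTT..F
Step 4: 5 trees catch fire, 5 burn out
  F.....
  TF....
  F.....
  TF....
  TTF...
Step 5: 3 trees catch fire, 5 burn out
  ......
  F.....
  ......
  F.....
  TF....
Step 6: 1 trees catch fire, 3 burn out
  ......
  ......
  ......
  ......
  F.....

......
......
......
......
F.....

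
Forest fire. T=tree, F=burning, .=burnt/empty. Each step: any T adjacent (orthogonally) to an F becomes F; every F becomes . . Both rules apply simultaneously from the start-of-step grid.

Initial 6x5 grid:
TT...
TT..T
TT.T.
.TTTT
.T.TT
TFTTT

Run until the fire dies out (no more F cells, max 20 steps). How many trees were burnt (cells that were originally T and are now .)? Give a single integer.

Step 1: +3 fires, +1 burnt (F count now 3)
Step 2: +2 fires, +3 burnt (F count now 2)
Step 3: +4 fires, +2 burnt (F count now 4)
Step 4: +4 fires, +4 burnt (F count now 4)
Step 5: +4 fires, +4 burnt (F count now 4)
Step 6: +1 fires, +4 burnt (F count now 1)
Step 7: +0 fires, +1 burnt (F count now 0)
Fire out after step 7
Initially T: 19, now '.': 29
Total burnt (originally-T cells now '.'): 18

Answer: 18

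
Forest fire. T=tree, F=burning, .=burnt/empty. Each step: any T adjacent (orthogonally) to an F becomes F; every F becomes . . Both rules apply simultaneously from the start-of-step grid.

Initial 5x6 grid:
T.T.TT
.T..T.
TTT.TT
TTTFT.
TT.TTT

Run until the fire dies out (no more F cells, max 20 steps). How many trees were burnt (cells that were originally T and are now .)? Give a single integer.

Answer: 18

Derivation:
Step 1: +3 fires, +1 burnt (F count now 3)
Step 2: +4 fires, +3 burnt (F count now 4)
Step 3: +6 fires, +4 burnt (F count now 6)
Step 4: +4 fires, +6 burnt (F count now 4)
Step 5: +1 fires, +4 burnt (F count now 1)
Step 6: +0 fires, +1 burnt (F count now 0)
Fire out after step 6
Initially T: 20, now '.': 28
Total burnt (originally-T cells now '.'): 18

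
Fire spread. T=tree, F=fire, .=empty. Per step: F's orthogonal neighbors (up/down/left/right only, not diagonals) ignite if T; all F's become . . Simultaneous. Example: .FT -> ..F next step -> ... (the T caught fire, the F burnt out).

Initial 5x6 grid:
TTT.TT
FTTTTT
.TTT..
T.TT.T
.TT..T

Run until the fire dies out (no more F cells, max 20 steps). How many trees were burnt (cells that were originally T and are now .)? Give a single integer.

Answer: 17

Derivation:
Step 1: +2 fires, +1 burnt (F count now 2)
Step 2: +3 fires, +2 burnt (F count now 3)
Step 3: +3 fires, +3 burnt (F count now 3)
Step 4: +3 fires, +3 burnt (F count now 3)
Step 5: +4 fires, +3 burnt (F count now 4)
Step 6: +2 fires, +4 burnt (F count now 2)
Step 7: +0 fires, +2 burnt (F count now 0)
Fire out after step 7
Initially T: 20, now '.': 27
Total burnt (originally-T cells now '.'): 17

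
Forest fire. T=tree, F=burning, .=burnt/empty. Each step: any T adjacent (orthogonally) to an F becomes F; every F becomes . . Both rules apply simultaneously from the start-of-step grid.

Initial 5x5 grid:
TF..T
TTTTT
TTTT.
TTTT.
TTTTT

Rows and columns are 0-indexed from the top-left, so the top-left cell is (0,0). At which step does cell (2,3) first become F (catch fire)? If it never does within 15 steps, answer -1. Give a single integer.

Step 1: cell (2,3)='T' (+2 fires, +1 burnt)
Step 2: cell (2,3)='T' (+3 fires, +2 burnt)
Step 3: cell (2,3)='T' (+4 fires, +3 burnt)
Step 4: cell (2,3)='F' (+5 fires, +4 burnt)
  -> target ignites at step 4
Step 5: cell (2,3)='.' (+4 fires, +5 burnt)
Step 6: cell (2,3)='.' (+1 fires, +4 burnt)
Step 7: cell (2,3)='.' (+1 fires, +1 burnt)
Step 8: cell (2,3)='.' (+0 fires, +1 burnt)
  fire out at step 8

4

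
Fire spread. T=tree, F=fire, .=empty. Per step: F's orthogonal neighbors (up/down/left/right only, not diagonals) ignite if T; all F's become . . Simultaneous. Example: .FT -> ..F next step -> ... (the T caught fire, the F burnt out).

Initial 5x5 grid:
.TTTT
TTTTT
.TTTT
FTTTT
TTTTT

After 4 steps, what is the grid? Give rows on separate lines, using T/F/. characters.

Step 1: 2 trees catch fire, 1 burn out
  .TTTT
  TTTTT
  .TTTT
  .FTTT
  FTTTT
Step 2: 3 trees catch fire, 2 burn out
  .TTTT
  TTTTT
  .FTTT
  ..FTT
  .FTTT
Step 3: 4 trees catch fire, 3 burn out
  .TTTT
  TFTTT
  ..FTT
  ...FT
  ..FTT
Step 4: 6 trees catch fire, 4 burn out
  .FTTT
  F.FTT
  ...FT
  ....F
  ...FT

.FTTT
F.FTT
...FT
....F
...FT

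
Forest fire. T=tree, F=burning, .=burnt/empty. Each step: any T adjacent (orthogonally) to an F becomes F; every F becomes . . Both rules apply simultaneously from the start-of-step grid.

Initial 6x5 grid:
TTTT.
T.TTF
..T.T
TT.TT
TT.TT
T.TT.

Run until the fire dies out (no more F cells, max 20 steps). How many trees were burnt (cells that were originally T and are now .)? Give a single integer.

Answer: 15

Derivation:
Step 1: +2 fires, +1 burnt (F count now 2)
Step 2: +3 fires, +2 burnt (F count now 3)
Step 3: +4 fires, +3 burnt (F count now 4)
Step 4: +2 fires, +4 burnt (F count now 2)
Step 5: +2 fires, +2 burnt (F count now 2)
Step 6: +2 fires, +2 burnt (F count now 2)
Step 7: +0 fires, +2 burnt (F count now 0)
Fire out after step 7
Initially T: 20, now '.': 25
Total burnt (originally-T cells now '.'): 15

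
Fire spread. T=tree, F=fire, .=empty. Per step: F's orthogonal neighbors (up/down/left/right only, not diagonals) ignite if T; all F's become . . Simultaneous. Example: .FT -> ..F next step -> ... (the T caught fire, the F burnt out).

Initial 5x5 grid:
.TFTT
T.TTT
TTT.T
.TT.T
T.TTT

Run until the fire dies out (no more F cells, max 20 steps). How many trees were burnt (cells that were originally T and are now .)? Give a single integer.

Answer: 17

Derivation:
Step 1: +3 fires, +1 burnt (F count now 3)
Step 2: +3 fires, +3 burnt (F count now 3)
Step 3: +3 fires, +3 burnt (F count now 3)
Step 4: +4 fires, +3 burnt (F count now 4)
Step 5: +3 fires, +4 burnt (F count now 3)
Step 6: +1 fires, +3 burnt (F count now 1)
Step 7: +0 fires, +1 burnt (F count now 0)
Fire out after step 7
Initially T: 18, now '.': 24
Total burnt (originally-T cells now '.'): 17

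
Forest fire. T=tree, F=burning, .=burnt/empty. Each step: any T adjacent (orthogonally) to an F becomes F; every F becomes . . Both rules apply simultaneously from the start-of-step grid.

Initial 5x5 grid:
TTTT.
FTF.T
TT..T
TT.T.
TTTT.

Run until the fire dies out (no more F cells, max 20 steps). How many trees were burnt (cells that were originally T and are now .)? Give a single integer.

Step 1: +4 fires, +2 burnt (F count now 4)
Step 2: +4 fires, +4 burnt (F count now 4)
Step 3: +2 fires, +4 burnt (F count now 2)
Step 4: +1 fires, +2 burnt (F count now 1)
Step 5: +1 fires, +1 burnt (F count now 1)
Step 6: +1 fires, +1 burnt (F count now 1)
Step 7: +1 fires, +1 burnt (F count now 1)
Step 8: +0 fires, +1 burnt (F count now 0)
Fire out after step 8
Initially T: 16, now '.': 23
Total burnt (originally-T cells now '.'): 14

Answer: 14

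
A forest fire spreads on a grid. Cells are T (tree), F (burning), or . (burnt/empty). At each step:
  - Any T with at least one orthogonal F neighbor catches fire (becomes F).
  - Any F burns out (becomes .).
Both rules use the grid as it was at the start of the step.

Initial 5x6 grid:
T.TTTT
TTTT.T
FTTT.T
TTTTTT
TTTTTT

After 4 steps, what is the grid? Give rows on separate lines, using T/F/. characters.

Step 1: 3 trees catch fire, 1 burn out
  T.TTTT
  FTTT.T
  .FTT.T
  FTTTTT
  TTTTTT
Step 2: 5 trees catch fire, 3 burn out
  F.TTTT
  .FTT.T
  ..FT.T
  .FTTTT
  FTTTTT
Step 3: 4 trees catch fire, 5 burn out
  ..TTTT
  ..FT.T
  ...F.T
  ..FTTT
  .FTTTT
Step 4: 4 trees catch fire, 4 burn out
  ..FTTT
  ...F.T
  .....T
  ...FTT
  ..FTTT

..FTTT
...F.T
.....T
...FTT
..FTTT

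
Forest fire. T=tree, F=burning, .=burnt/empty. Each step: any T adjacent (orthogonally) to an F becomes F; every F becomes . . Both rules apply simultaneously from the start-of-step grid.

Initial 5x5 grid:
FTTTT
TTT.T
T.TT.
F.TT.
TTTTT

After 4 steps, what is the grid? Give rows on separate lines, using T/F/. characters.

Step 1: 4 trees catch fire, 2 burn out
  .FTTT
  FTT.T
  F.TT.
  ..TT.
  FTTTT
Step 2: 3 trees catch fire, 4 burn out
  ..FTT
  .FT.T
  ..TT.
  ..TT.
  .FTTT
Step 3: 3 trees catch fire, 3 burn out
  ...FT
  ..F.T
  ..TT.
  ..TT.
  ..FTT
Step 4: 4 trees catch fire, 3 burn out
  ....F
  ....T
  ..FT.
  ..FT.
  ...FT

....F
....T
..FT.
..FT.
...FT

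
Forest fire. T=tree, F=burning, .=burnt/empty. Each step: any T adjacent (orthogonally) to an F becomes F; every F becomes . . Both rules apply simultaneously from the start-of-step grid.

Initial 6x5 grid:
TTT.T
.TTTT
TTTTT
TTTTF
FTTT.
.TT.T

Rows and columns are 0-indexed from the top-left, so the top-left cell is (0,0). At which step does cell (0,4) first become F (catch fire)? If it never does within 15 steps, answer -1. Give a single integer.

Step 1: cell (0,4)='T' (+4 fires, +2 burnt)
Step 2: cell (0,4)='T' (+8 fires, +4 burnt)
Step 3: cell (0,4)='F' (+5 fires, +8 burnt)
  -> target ignites at step 3
Step 4: cell (0,4)='.' (+2 fires, +5 burnt)
Step 5: cell (0,4)='.' (+2 fires, +2 burnt)
Step 6: cell (0,4)='.' (+1 fires, +2 burnt)
Step 7: cell (0,4)='.' (+0 fires, +1 burnt)
  fire out at step 7

3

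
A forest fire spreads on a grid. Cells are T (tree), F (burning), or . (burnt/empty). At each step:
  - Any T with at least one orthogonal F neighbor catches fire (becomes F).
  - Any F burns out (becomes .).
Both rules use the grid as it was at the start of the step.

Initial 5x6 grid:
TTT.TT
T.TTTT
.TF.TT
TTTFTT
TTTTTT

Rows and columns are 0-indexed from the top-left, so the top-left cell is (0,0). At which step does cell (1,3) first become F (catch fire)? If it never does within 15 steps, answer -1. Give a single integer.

Step 1: cell (1,3)='T' (+5 fires, +2 burnt)
Step 2: cell (1,3)='F' (+7 fires, +5 burnt)
  -> target ignites at step 2
Step 3: cell (1,3)='.' (+6 fires, +7 burnt)
Step 4: cell (1,3)='.' (+4 fires, +6 burnt)
Step 5: cell (1,3)='.' (+2 fires, +4 burnt)
Step 6: cell (1,3)='.' (+0 fires, +2 burnt)
  fire out at step 6

2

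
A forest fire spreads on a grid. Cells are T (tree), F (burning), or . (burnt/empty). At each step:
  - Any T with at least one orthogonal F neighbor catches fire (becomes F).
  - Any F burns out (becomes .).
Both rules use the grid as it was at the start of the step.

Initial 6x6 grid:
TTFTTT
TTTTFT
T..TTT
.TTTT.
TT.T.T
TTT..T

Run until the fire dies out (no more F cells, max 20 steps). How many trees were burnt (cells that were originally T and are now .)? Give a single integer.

Answer: 24

Derivation:
Step 1: +7 fires, +2 burnt (F count now 7)
Step 2: +6 fires, +7 burnt (F count now 6)
Step 3: +2 fires, +6 burnt (F count now 2)
Step 4: +3 fires, +2 burnt (F count now 3)
Step 5: +1 fires, +3 burnt (F count now 1)
Step 6: +1 fires, +1 burnt (F count now 1)
Step 7: +2 fires, +1 burnt (F count now 2)
Step 8: +2 fires, +2 burnt (F count now 2)
Step 9: +0 fires, +2 burnt (F count now 0)
Fire out after step 9
Initially T: 26, now '.': 34
Total burnt (originally-T cells now '.'): 24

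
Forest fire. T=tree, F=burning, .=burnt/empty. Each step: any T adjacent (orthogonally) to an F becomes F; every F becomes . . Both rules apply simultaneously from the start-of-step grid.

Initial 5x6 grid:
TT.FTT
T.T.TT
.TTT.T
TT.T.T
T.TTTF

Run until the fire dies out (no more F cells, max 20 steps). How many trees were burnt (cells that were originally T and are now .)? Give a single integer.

Step 1: +3 fires, +2 burnt (F count now 3)
Step 2: +4 fires, +3 burnt (F count now 4)
Step 3: +3 fires, +4 burnt (F count now 3)
Step 4: +1 fires, +3 burnt (F count now 1)
Step 5: +1 fires, +1 burnt (F count now 1)
Step 6: +2 fires, +1 burnt (F count now 2)
Step 7: +1 fires, +2 burnt (F count now 1)
Step 8: +1 fires, +1 burnt (F count now 1)
Step 9: +1 fires, +1 burnt (F count now 1)
Step 10: +0 fires, +1 burnt (F count now 0)
Fire out after step 10
Initially T: 20, now '.': 27
Total burnt (originally-T cells now '.'): 17

Answer: 17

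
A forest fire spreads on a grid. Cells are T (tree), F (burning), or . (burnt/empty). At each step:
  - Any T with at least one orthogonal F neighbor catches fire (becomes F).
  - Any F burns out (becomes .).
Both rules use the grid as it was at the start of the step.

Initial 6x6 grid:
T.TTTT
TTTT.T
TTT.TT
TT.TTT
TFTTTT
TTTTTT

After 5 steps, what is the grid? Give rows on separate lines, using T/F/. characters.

Step 1: 4 trees catch fire, 1 burn out
  T.TTTT
  TTTT.T
  TTT.TT
  TF.TTT
  F.FTTT
  TFTTTT
Step 2: 5 trees catch fire, 4 burn out
  T.TTTT
  TTTT.T
  TFT.TT
  F..TTT
  ...FTT
  F.FTTT
Step 3: 6 trees catch fire, 5 burn out
  T.TTTT
  TFTT.T
  F.F.TT
  ...FTT
  ....FT
  ...FTT
Step 4: 5 trees catch fire, 6 burn out
  T.TTTT
  F.FT.T
  ....TT
  ....FT
  .....F
  ....FT
Step 5: 6 trees catch fire, 5 burn out
  F.FTTT
  ...F.T
  ....FT
  .....F
  ......
  .....F

F.FTTT
...F.T
....FT
.....F
......
.....F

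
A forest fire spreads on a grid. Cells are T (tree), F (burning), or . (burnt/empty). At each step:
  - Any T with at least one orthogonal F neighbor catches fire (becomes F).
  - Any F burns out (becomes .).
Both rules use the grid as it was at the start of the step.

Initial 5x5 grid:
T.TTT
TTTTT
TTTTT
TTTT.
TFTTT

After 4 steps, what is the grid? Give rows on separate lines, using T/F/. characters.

Step 1: 3 trees catch fire, 1 burn out
  T.TTT
  TTTTT
  TTTTT
  TFTT.
  F.FTT
Step 2: 4 trees catch fire, 3 burn out
  T.TTT
  TTTTT
  TFTTT
  F.FT.
  ...FT
Step 3: 5 trees catch fire, 4 burn out
  T.TTT
  TFTTT
  F.FTT
  ...F.
  ....F
Step 4: 3 trees catch fire, 5 burn out
  T.TTT
  F.FTT
  ...FT
  .....
  .....

T.TTT
F.FTT
...FT
.....
.....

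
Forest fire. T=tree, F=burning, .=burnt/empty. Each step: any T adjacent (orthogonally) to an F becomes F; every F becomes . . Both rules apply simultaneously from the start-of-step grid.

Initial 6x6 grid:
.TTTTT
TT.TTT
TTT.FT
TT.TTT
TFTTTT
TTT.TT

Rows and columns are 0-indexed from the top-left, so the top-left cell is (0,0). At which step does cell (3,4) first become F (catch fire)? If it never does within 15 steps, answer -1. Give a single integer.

Step 1: cell (3,4)='F' (+7 fires, +2 burnt)
  -> target ignites at step 1
Step 2: cell (3,4)='.' (+11 fires, +7 burnt)
Step 3: cell (3,4)='.' (+7 fires, +11 burnt)
Step 4: cell (3,4)='.' (+4 fires, +7 burnt)
Step 5: cell (3,4)='.' (+0 fires, +4 burnt)
  fire out at step 5

1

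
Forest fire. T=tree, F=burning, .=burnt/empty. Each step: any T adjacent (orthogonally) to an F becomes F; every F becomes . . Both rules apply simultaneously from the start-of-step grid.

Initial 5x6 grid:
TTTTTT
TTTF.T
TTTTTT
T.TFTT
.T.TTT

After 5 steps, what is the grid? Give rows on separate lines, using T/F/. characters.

Step 1: 6 trees catch fire, 2 burn out
  TTTFTT
  TTF..T
  TTTFTT
  T.F.FT
  .T.FTT
Step 2: 7 trees catch fire, 6 burn out
  TTF.FT
  TF...T
  TTF.FT
  T....F
  .T..FT
Step 3: 6 trees catch fire, 7 burn out
  TF...F
  F....T
  TF...F
  T.....
  .T...F
Step 4: 3 trees catch fire, 6 burn out
  F.....
  .....F
  F.....
  T.....
  .T....
Step 5: 1 trees catch fire, 3 burn out
  ......
  ......
  ......
  F.....
  .T....

......
......
......
F.....
.T....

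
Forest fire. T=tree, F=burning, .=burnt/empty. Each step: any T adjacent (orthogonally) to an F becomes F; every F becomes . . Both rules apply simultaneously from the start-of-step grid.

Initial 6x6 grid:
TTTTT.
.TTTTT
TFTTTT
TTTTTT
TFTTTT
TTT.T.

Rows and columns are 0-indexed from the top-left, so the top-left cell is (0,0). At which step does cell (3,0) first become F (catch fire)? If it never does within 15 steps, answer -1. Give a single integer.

Step 1: cell (3,0)='T' (+7 fires, +2 burnt)
Step 2: cell (3,0)='F' (+8 fires, +7 burnt)
  -> target ignites at step 2
Step 3: cell (3,0)='.' (+6 fires, +8 burnt)
Step 4: cell (3,0)='.' (+6 fires, +6 burnt)
Step 5: cell (3,0)='.' (+3 fires, +6 burnt)
Step 6: cell (3,0)='.' (+0 fires, +3 burnt)
  fire out at step 6

2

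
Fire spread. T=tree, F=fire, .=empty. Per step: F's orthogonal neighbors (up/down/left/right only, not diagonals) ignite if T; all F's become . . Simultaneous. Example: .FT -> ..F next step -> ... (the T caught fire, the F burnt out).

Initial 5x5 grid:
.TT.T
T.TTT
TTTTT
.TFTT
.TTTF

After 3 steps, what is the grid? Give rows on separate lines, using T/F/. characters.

Step 1: 6 trees catch fire, 2 burn out
  .TT.T
  T.TTT
  TTFTT
  .F.FF
  .TFF.
Step 2: 5 trees catch fire, 6 burn out
  .TT.T
  T.FTT
  TF.FF
  .....
  .F...
Step 3: 4 trees catch fire, 5 burn out
  .TF.T
  T..FF
  F....
  .....
  .....

.TF.T
T..FF
F....
.....
.....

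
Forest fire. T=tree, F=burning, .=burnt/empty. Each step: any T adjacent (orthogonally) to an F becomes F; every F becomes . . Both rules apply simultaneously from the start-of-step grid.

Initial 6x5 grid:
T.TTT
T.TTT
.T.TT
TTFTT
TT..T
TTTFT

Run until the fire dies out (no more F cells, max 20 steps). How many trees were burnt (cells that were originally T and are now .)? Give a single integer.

Answer: 20

Derivation:
Step 1: +4 fires, +2 burnt (F count now 4)
Step 2: +7 fires, +4 burnt (F count now 7)
Step 3: +4 fires, +7 burnt (F count now 4)
Step 4: +3 fires, +4 burnt (F count now 3)
Step 5: +2 fires, +3 burnt (F count now 2)
Step 6: +0 fires, +2 burnt (F count now 0)
Fire out after step 6
Initially T: 22, now '.': 28
Total burnt (originally-T cells now '.'): 20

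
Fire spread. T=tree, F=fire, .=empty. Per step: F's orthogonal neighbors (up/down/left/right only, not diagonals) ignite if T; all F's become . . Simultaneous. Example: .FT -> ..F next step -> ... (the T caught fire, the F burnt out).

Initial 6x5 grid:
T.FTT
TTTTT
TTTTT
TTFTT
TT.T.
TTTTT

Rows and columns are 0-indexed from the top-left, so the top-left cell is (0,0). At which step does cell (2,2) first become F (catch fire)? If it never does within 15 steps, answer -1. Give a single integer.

Step 1: cell (2,2)='F' (+5 fires, +2 burnt)
  -> target ignites at step 1
Step 2: cell (2,2)='.' (+9 fires, +5 burnt)
Step 3: cell (2,2)='.' (+7 fires, +9 burnt)
Step 4: cell (2,2)='.' (+4 fires, +7 burnt)
Step 5: cell (2,2)='.' (+0 fires, +4 burnt)
  fire out at step 5

1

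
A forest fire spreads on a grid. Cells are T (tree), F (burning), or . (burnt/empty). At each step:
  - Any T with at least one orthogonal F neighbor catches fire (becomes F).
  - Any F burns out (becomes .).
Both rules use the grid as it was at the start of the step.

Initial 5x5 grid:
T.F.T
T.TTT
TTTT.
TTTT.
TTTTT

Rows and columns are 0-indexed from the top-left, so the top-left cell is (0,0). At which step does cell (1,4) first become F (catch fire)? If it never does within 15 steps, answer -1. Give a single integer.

Step 1: cell (1,4)='T' (+1 fires, +1 burnt)
Step 2: cell (1,4)='T' (+2 fires, +1 burnt)
Step 3: cell (1,4)='F' (+4 fires, +2 burnt)
  -> target ignites at step 3
Step 4: cell (1,4)='.' (+5 fires, +4 burnt)
Step 5: cell (1,4)='.' (+4 fires, +5 burnt)
Step 6: cell (1,4)='.' (+3 fires, +4 burnt)
Step 7: cell (1,4)='.' (+0 fires, +3 burnt)
  fire out at step 7

3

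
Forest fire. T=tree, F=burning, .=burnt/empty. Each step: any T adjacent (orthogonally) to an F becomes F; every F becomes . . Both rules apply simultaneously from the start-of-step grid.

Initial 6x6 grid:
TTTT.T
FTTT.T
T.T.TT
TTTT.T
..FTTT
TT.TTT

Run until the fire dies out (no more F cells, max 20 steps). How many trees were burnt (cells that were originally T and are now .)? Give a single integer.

Step 1: +5 fires, +2 burnt (F count now 5)
Step 2: +8 fires, +5 burnt (F count now 8)
Step 3: +4 fires, +8 burnt (F count now 4)
Step 4: +3 fires, +4 burnt (F count now 3)
Step 5: +1 fires, +3 burnt (F count now 1)
Step 6: +2 fires, +1 burnt (F count now 2)
Step 7: +1 fires, +2 burnt (F count now 1)
Step 8: +0 fires, +1 burnt (F count now 0)
Fire out after step 8
Initially T: 26, now '.': 34
Total burnt (originally-T cells now '.'): 24

Answer: 24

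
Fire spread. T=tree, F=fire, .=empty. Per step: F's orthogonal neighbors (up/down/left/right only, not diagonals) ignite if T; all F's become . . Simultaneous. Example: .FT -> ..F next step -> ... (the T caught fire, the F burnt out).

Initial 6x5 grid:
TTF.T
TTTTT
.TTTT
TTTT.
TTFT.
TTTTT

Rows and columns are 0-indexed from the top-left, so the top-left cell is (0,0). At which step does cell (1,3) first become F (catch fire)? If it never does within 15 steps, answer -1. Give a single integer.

Step 1: cell (1,3)='T' (+6 fires, +2 burnt)
Step 2: cell (1,3)='F' (+9 fires, +6 burnt)
  -> target ignites at step 2
Step 3: cell (1,3)='.' (+7 fires, +9 burnt)
Step 4: cell (1,3)='.' (+2 fires, +7 burnt)
Step 5: cell (1,3)='.' (+0 fires, +2 burnt)
  fire out at step 5

2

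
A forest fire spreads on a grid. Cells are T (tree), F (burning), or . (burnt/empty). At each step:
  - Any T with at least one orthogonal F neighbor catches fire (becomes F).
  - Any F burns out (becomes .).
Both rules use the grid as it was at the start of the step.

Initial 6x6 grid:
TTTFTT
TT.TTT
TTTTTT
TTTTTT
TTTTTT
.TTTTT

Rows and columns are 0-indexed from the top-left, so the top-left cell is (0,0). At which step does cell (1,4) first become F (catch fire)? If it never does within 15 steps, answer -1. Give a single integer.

Step 1: cell (1,4)='T' (+3 fires, +1 burnt)
Step 2: cell (1,4)='F' (+4 fires, +3 burnt)
  -> target ignites at step 2
Step 3: cell (1,4)='.' (+6 fires, +4 burnt)
Step 4: cell (1,4)='.' (+6 fires, +6 burnt)
Step 5: cell (1,4)='.' (+6 fires, +6 burnt)
Step 6: cell (1,4)='.' (+5 fires, +6 burnt)
Step 7: cell (1,4)='.' (+3 fires, +5 burnt)
Step 8: cell (1,4)='.' (+0 fires, +3 burnt)
  fire out at step 8

2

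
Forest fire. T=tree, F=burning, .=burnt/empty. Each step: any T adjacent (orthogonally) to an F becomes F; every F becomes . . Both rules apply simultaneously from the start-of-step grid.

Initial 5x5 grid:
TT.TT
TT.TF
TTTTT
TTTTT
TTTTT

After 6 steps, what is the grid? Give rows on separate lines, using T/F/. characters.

Step 1: 3 trees catch fire, 1 burn out
  TT.TF
  TT.F.
  TTTTF
  TTTTT
  TTTTT
Step 2: 3 trees catch fire, 3 burn out
  TT.F.
  TT...
  TTTF.
  TTTTF
  TTTTT
Step 3: 3 trees catch fire, 3 burn out
  TT...
  TT...
  TTF..
  TTTF.
  TTTTF
Step 4: 3 trees catch fire, 3 burn out
  TT...
  TT...
  TF...
  TTF..
  TTTF.
Step 5: 4 trees catch fire, 3 burn out
  TT...
  TF...
  F....
  TF...
  TTF..
Step 6: 4 trees catch fire, 4 burn out
  TF...
  F....
  .....
  F....
  TF...

TF...
F....
.....
F....
TF...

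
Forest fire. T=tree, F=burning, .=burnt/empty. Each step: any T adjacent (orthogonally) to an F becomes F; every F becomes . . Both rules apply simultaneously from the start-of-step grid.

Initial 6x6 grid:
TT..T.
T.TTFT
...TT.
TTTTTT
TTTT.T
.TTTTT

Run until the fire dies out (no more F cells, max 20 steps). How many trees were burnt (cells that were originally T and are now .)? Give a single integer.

Answer: 22

Derivation:
Step 1: +4 fires, +1 burnt (F count now 4)
Step 2: +3 fires, +4 burnt (F count now 3)
Step 3: +2 fires, +3 burnt (F count now 2)
Step 4: +3 fires, +2 burnt (F count now 3)
Step 5: +4 fires, +3 burnt (F count now 4)
Step 6: +4 fires, +4 burnt (F count now 4)
Step 7: +2 fires, +4 burnt (F count now 2)
Step 8: +0 fires, +2 burnt (F count now 0)
Fire out after step 8
Initially T: 25, now '.': 33
Total burnt (originally-T cells now '.'): 22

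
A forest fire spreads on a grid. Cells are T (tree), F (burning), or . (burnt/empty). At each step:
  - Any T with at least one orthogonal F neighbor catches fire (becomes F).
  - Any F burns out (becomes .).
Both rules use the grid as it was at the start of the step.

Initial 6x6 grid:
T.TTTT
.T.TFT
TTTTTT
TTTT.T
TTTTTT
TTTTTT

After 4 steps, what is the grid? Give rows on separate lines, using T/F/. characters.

Step 1: 4 trees catch fire, 1 burn out
  T.TTFT
  .T.F.F
  TTTTFT
  TTTT.T
  TTTTTT
  TTTTTT
Step 2: 4 trees catch fire, 4 burn out
  T.TF.F
  .T....
  TTTF.F
  TTTT.T
  TTTTTT
  TTTTTT
Step 3: 4 trees catch fire, 4 burn out
  T.F...
  .T....
  TTF...
  TTTF.F
  TTTTTT
  TTTTTT
Step 4: 4 trees catch fire, 4 burn out
  T.....
  .T....
  TF....
  TTF...
  TTTFTF
  TTTTTT

T.....
.T....
TF....
TTF...
TTTFTF
TTTTTT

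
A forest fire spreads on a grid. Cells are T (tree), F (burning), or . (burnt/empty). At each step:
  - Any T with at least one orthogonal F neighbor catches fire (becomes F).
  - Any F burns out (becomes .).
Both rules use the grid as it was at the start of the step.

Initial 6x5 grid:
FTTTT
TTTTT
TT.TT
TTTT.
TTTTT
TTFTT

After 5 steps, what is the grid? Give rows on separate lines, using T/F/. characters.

Step 1: 5 trees catch fire, 2 burn out
  .FTTT
  FTTTT
  TT.TT
  TTTT.
  TTFTT
  TF.FT
Step 2: 8 trees catch fire, 5 burn out
  ..FTT
  .FTTT
  FT.TT
  TTFT.
  TF.FT
  F...F
Step 3: 8 trees catch fire, 8 burn out
  ...FT
  ..FTT
  .F.TT
  FF.F.
  F...F
  .....
Step 4: 3 trees catch fire, 8 burn out
  ....F
  ...FT
  ...FT
  .....
  .....
  .....
Step 5: 2 trees catch fire, 3 burn out
  .....
  ....F
  ....F
  .....
  .....
  .....

.....
....F
....F
.....
.....
.....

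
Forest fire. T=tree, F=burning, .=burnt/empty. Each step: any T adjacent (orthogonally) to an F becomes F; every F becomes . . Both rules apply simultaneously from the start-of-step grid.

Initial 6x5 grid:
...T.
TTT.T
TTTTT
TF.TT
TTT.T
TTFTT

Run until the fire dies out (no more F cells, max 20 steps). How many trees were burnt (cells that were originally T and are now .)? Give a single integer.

Step 1: +6 fires, +2 burnt (F count now 6)
Step 2: +6 fires, +6 burnt (F count now 6)
Step 3: +4 fires, +6 burnt (F count now 4)
Step 4: +3 fires, +4 burnt (F count now 3)
Step 5: +1 fires, +3 burnt (F count now 1)
Step 6: +0 fires, +1 burnt (F count now 0)
Fire out after step 6
Initially T: 21, now '.': 29
Total burnt (originally-T cells now '.'): 20

Answer: 20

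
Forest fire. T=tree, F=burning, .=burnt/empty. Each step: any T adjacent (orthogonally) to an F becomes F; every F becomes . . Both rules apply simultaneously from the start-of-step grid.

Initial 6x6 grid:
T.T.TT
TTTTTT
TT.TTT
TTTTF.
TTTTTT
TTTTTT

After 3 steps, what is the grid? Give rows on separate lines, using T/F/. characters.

Step 1: 3 trees catch fire, 1 burn out
  T.T.TT
  TTTTTT
  TT.TFT
  TTTF..
  TTTTFT
  TTTTTT
Step 2: 7 trees catch fire, 3 burn out
  T.T.TT
  TTTTFT
  TT.F.F
  TTF...
  TTTF.F
  TTTTFT
Step 3: 7 trees catch fire, 7 burn out
  T.T.FT
  TTTF.F
  TT....
  TF....
  TTF...
  TTTF.F

T.T.FT
TTTF.F
TT....
TF....
TTF...
TTTF.F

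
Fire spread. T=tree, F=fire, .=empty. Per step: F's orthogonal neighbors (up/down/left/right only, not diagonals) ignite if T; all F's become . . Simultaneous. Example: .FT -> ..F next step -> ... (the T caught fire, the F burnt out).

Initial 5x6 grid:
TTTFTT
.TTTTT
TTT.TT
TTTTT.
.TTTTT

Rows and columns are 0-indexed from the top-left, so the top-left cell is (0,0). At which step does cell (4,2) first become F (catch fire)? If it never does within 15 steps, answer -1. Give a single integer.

Step 1: cell (4,2)='T' (+3 fires, +1 burnt)
Step 2: cell (4,2)='T' (+4 fires, +3 burnt)
Step 3: cell (4,2)='T' (+5 fires, +4 burnt)
Step 4: cell (4,2)='T' (+4 fires, +5 burnt)
Step 5: cell (4,2)='F' (+5 fires, +4 burnt)
  -> target ignites at step 5
Step 6: cell (4,2)='.' (+4 fires, +5 burnt)
Step 7: cell (4,2)='.' (+0 fires, +4 burnt)
  fire out at step 7

5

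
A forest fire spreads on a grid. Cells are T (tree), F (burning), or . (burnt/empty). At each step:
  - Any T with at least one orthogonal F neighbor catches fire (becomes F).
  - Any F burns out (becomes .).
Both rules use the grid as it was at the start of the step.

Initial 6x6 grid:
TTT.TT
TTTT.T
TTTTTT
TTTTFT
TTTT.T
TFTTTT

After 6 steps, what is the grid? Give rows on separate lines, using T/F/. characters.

Step 1: 6 trees catch fire, 2 burn out
  TTT.TT
  TTTT.T
  TTTTFT
  TTTF.F
  TFTT.T
  F.FTTT
Step 2: 9 trees catch fire, 6 burn out
  TTT.TT
  TTTT.T
  TTTF.F
  TFF...
  F.FF.F
  ...FTT
Step 3: 7 trees catch fire, 9 burn out
  TTT.TT
  TTTF.F
  TFF...
  F.....
  ......
  ....FF
Step 4: 4 trees catch fire, 7 burn out
  TTT.TF
  TFF...
  F.....
  ......
  ......
  ......
Step 5: 4 trees catch fire, 4 burn out
  TFF.F.
  F.....
  ......
  ......
  ......
  ......
Step 6: 1 trees catch fire, 4 burn out
  F.....
  ......
  ......
  ......
  ......
  ......

F.....
......
......
......
......
......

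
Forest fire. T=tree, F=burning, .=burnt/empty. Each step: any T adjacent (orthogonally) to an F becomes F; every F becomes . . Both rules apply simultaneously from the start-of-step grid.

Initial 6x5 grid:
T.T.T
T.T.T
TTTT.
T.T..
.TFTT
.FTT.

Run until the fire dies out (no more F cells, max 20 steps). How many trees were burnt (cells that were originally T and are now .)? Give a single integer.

Step 1: +4 fires, +2 burnt (F count now 4)
Step 2: +3 fires, +4 burnt (F count now 3)
Step 3: +3 fires, +3 burnt (F count now 3)
Step 4: +2 fires, +3 burnt (F count now 2)
Step 5: +2 fires, +2 burnt (F count now 2)
Step 6: +1 fires, +2 burnt (F count now 1)
Step 7: +0 fires, +1 burnt (F count now 0)
Fire out after step 7
Initially T: 17, now '.': 28
Total burnt (originally-T cells now '.'): 15

Answer: 15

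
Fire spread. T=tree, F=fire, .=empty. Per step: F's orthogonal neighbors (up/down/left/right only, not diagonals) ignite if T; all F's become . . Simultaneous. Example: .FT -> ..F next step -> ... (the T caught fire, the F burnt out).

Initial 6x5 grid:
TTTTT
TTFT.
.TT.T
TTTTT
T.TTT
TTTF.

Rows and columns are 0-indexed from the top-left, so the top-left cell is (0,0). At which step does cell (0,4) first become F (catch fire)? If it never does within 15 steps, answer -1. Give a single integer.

Step 1: cell (0,4)='T' (+6 fires, +2 burnt)
Step 2: cell (0,4)='T' (+9 fires, +6 burnt)
Step 3: cell (0,4)='F' (+5 fires, +9 burnt)
  -> target ignites at step 3
Step 4: cell (0,4)='.' (+3 fires, +5 burnt)
Step 5: cell (0,4)='.' (+0 fires, +3 burnt)
  fire out at step 5

3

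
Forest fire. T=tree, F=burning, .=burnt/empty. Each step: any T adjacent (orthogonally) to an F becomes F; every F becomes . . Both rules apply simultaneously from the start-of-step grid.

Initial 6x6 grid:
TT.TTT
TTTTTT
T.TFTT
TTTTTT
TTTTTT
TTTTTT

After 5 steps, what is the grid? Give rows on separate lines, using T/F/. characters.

Step 1: 4 trees catch fire, 1 burn out
  TT.TTT
  TTTFTT
  T.F.FT
  TTTFTT
  TTTTTT
  TTTTTT
Step 2: 7 trees catch fire, 4 burn out
  TT.FTT
  TTF.FT
  T....F
  TTF.FT
  TTTFTT
  TTTTTT
Step 3: 8 trees catch fire, 7 burn out
  TT..FT
  TF...F
  T.....
  TF...F
  TTF.FT
  TTTFTT
Step 4: 8 trees catch fire, 8 burn out
  TF...F
  F.....
  T.....
  F.....
  TF...F
  TTF.FT
Step 5: 5 trees catch fire, 8 burn out
  F.....
  ......
  F.....
  ......
  F.....
  TF...F

F.....
......
F.....
......
F.....
TF...F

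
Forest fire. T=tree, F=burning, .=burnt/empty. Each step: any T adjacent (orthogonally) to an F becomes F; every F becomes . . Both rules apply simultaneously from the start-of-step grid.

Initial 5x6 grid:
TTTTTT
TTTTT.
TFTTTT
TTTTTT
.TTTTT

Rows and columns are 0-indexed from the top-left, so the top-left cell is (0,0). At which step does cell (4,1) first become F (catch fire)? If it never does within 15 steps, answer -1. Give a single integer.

Step 1: cell (4,1)='T' (+4 fires, +1 burnt)
Step 2: cell (4,1)='F' (+7 fires, +4 burnt)
  -> target ignites at step 2
Step 3: cell (4,1)='.' (+6 fires, +7 burnt)
Step 4: cell (4,1)='.' (+5 fires, +6 burnt)
Step 5: cell (4,1)='.' (+3 fires, +5 burnt)
Step 6: cell (4,1)='.' (+2 fires, +3 burnt)
Step 7: cell (4,1)='.' (+0 fires, +2 burnt)
  fire out at step 7

2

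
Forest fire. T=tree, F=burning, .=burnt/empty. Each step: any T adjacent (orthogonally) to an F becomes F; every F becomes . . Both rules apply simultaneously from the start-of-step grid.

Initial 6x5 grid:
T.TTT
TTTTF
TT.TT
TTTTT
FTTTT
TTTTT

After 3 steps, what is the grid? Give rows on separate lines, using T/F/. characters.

Step 1: 6 trees catch fire, 2 burn out
  T.TTF
  TTTF.
  TT.TF
  FTTTT
  .FTTT
  FTTTT
Step 2: 8 trees catch fire, 6 burn out
  T.TF.
  TTF..
  FT.F.
  .FTTF
  ..FTT
  .FTTT
Step 3: 9 trees catch fire, 8 burn out
  T.F..
  FF...
  .F...
  ..FF.
  ...FF
  ..FTT

T.F..
FF...
.F...
..FF.
...FF
..FTT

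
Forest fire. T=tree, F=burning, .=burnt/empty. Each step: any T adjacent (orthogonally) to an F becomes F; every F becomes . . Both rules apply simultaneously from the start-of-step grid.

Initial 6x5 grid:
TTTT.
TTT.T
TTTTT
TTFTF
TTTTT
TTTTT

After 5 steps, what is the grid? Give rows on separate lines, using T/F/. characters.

Step 1: 6 trees catch fire, 2 burn out
  TTTT.
  TTT.T
  TTFTF
  TF.F.
  TTFTF
  TTTTT
Step 2: 9 trees catch fire, 6 burn out
  TTTT.
  TTF.F
  TF.F.
  F....
  TF.F.
  TTFTF
Step 3: 6 trees catch fire, 9 burn out
  TTFT.
  TF...
  F....
  .....
  F....
  TF.F.
Step 4: 4 trees catch fire, 6 burn out
  TF.F.
  F....
  .....
  .....
  .....
  F....
Step 5: 1 trees catch fire, 4 burn out
  F....
  .....
  .....
  .....
  .....
  .....

F....
.....
.....
.....
.....
.....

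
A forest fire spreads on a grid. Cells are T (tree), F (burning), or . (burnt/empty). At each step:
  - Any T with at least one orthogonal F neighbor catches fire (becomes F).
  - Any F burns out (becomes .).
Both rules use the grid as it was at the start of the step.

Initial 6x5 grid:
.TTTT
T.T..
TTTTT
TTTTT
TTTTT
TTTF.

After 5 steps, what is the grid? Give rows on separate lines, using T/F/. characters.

Step 1: 2 trees catch fire, 1 burn out
  .TTTT
  T.T..
  TTTTT
  TTTTT
  TTTFT
  TTF..
Step 2: 4 trees catch fire, 2 burn out
  .TTTT
  T.T..
  TTTTT
  TTTFT
  TTF.F
  TF...
Step 3: 5 trees catch fire, 4 burn out
  .TTTT
  T.T..
  TTTFT
  TTF.F
  TF...
  F....
Step 4: 4 trees catch fire, 5 burn out
  .TTTT
  T.T..
  TTF.F
  TF...
  F....
  .....
Step 5: 3 trees catch fire, 4 burn out
  .TTTT
  T.F..
  TF...
  F....
  .....
  .....

.TTTT
T.F..
TF...
F....
.....
.....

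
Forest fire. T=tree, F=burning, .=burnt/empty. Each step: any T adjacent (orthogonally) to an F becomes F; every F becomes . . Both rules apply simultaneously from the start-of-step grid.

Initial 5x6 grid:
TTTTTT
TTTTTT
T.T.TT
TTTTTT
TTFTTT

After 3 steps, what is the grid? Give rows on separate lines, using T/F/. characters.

Step 1: 3 trees catch fire, 1 burn out
  TTTTTT
  TTTTTT
  T.T.TT
  TTFTTT
  TF.FTT
Step 2: 5 trees catch fire, 3 burn out
  TTTTTT
  TTTTTT
  T.F.TT
  TF.FTT
  F...FT
Step 3: 4 trees catch fire, 5 burn out
  TTTTTT
  TTFTTT
  T...TT
  F...FT
  .....F

TTTTTT
TTFTTT
T...TT
F...FT
.....F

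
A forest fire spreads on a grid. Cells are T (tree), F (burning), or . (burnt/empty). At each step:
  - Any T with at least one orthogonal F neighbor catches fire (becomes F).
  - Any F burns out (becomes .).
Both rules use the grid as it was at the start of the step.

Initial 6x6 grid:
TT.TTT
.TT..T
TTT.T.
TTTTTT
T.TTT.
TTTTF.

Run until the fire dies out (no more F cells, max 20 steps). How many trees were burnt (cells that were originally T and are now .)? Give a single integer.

Step 1: +2 fires, +1 burnt (F count now 2)
Step 2: +3 fires, +2 burnt (F count now 3)
Step 3: +5 fires, +3 burnt (F count now 5)
Step 4: +2 fires, +5 burnt (F count now 2)
Step 5: +3 fires, +2 burnt (F count now 3)
Step 6: +3 fires, +3 burnt (F count now 3)
Step 7: +2 fires, +3 burnt (F count now 2)
Step 8: +1 fires, +2 burnt (F count now 1)
Step 9: +1 fires, +1 burnt (F count now 1)
Step 10: +0 fires, +1 burnt (F count now 0)
Fire out after step 10
Initially T: 26, now '.': 32
Total burnt (originally-T cells now '.'): 22

Answer: 22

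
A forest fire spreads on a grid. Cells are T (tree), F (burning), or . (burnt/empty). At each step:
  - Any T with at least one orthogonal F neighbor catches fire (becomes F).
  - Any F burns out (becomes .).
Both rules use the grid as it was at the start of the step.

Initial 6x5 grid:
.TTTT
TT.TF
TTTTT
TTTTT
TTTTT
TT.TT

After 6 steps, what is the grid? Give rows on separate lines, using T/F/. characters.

Step 1: 3 trees catch fire, 1 burn out
  .TTTF
  TT.F.
  TTTTF
  TTTTT
  TTTTT
  TT.TT
Step 2: 3 trees catch fire, 3 burn out
  .TTF.
  TT...
  TTTF.
  TTTTF
  TTTTT
  TT.TT
Step 3: 4 trees catch fire, 3 burn out
  .TF..
  TT...
  TTF..
  TTTF.
  TTTTF
  TT.TT
Step 4: 5 trees catch fire, 4 burn out
  .F...
  TT...
  TF...
  TTF..
  TTTF.
  TT.TF
Step 5: 5 trees catch fire, 5 burn out
  .....
  TF...
  F....
  TF...
  TTF..
  TT.F.
Step 6: 3 trees catch fire, 5 burn out
  .....
  F....
  .....
  F....
  TF...
  TT...

.....
F....
.....
F....
TF...
TT...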